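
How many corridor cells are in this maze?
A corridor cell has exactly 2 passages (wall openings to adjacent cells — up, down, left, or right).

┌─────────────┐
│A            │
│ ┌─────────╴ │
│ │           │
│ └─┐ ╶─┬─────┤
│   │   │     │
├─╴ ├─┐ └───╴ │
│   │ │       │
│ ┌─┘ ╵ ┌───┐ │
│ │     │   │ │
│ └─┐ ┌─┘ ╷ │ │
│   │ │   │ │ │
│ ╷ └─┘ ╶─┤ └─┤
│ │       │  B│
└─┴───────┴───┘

Counting cells with exactly 2 passages:
Total corridor cells: 34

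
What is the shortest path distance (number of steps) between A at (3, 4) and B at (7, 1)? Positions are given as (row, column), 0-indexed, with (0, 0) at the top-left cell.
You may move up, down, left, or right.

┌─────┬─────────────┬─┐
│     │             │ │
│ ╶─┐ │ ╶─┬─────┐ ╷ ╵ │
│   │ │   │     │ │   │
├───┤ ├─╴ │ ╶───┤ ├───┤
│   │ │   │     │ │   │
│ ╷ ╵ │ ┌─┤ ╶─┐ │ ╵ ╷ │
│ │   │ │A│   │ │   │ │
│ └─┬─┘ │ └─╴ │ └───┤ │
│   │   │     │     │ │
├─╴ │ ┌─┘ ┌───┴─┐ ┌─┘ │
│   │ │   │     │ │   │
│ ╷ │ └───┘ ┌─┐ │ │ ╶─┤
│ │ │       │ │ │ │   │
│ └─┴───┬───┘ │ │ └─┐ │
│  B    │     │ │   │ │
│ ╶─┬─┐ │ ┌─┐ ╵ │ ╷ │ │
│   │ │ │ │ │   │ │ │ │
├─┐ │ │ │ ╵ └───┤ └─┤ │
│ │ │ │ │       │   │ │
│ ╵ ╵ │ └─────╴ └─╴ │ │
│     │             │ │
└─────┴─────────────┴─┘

Finding path from (3, 4) to (7, 1):
Path: (3,4) → (4,4) → (4,5) → (4,6) → (3,6) → (3,5) → (2,5) → (2,6) → (2,7) → (3,7) → (4,7) → (4,8) → (5,8) → (6,8) → (7,8) → (8,8) → (9,8) → (9,9) → (10,9) → (10,8) → (10,7) → (10,6) → (10,5) → (10,4) → (10,3) → (9,3) → (8,3) → (7,3) → (7,2) → (7,1)
Distance: 29 steps

Solution:

┌─────┬─────────────┬─┐
│     │             │ │
│ ╶─┐ │ ╶─┬─────┐ ╷ ╵ │
│   │ │   │     │ │   │
├───┤ ├─╴ │ ╶───┤ ├───┤
│   │ │   │↱ → ↓│ │   │
│ ╷ ╵ │ ┌─┤ ╶─┐ │ ╵ ╷ │
│ │   │ │A│↑ ↰│↓│   │ │
│ └─┬─┘ │ └─╴ │ └───┤ │
│   │   │↳ → ↑│↳ ↓  │ │
├─╴ │ ┌─┘ ┌───┴─┐ ┌─┘ │
│   │ │   │     │↓│   │
│ ╷ │ └───┘ ┌─┐ │ │ ╶─┤
│ │ │       │ │ │↓│   │
│ └─┴───┬───┘ │ │ └─┐ │
│  B ← ↰│     │ │↓  │ │
│ ╶─┬─┐ │ ┌─┐ ╵ │ ╷ │ │
│   │ │↑│ │ │   │↓│ │ │
├─┐ │ │ │ ╵ └───┤ └─┤ │
│ │ │ │↑│       │↳ ↓│ │
│ ╵ ╵ │ └─────╴ └─╴ │ │
│     │↑ ← ← ← ← ← ↲│ │
└─────┴─────────────┴─┘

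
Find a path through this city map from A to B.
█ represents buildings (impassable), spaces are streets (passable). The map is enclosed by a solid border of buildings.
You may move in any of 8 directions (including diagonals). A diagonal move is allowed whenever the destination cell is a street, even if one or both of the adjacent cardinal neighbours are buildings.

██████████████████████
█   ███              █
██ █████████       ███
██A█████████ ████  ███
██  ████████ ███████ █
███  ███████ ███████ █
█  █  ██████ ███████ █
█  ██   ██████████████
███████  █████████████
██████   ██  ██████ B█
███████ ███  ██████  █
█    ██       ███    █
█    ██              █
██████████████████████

Finding the shortest path from A to B:
Movement: 8-directional
Path length: 20 steps
Directions: down-right → down-right → down-right → down-right → down-right → down → down → down-right → right → right → right → right → right → down-right → right → right → right → up-right → up-right → up-right

Solution:

██████████████████████
█   ███              █
██ █████████       ███
██A█████████ ████  ███
██ ↘████████ ███████ █
███ ↘███████ ███████ █
█  █ ↘██████ ███████ █
█  ██ ↘ ██████████████
███████↓ █████████████
██████ ↓ ██  ██████ B█
███████↘███  ██████↗ █
█    ██ →→→→→↘███ ↗  █
█    ██       →→→↗   █
██████████████████████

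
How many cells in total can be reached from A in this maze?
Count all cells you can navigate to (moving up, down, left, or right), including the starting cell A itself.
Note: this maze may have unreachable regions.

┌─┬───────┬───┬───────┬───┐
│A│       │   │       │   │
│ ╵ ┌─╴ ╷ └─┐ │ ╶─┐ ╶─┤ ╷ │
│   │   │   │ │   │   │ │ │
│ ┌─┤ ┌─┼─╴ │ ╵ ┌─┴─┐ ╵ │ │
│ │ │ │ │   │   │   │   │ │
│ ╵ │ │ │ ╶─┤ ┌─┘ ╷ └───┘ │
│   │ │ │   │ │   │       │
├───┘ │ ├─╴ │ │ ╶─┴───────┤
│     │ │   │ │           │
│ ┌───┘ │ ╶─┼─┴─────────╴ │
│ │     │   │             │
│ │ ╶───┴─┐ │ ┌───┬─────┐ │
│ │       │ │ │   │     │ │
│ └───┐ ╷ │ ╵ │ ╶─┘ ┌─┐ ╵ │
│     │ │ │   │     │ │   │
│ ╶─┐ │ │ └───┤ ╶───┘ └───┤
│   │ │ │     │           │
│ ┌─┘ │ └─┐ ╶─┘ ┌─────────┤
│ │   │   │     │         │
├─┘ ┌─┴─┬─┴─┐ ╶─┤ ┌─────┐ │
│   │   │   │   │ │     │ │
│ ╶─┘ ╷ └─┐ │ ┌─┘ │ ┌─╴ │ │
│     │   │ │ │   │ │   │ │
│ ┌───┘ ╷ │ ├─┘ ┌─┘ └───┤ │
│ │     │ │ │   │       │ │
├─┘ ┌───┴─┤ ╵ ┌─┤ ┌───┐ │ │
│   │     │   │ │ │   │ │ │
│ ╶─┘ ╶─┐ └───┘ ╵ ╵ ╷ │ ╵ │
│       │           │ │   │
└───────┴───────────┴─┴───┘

Using BFS/flood-fill to find all reachable cells from A:
Maze size: 15 × 13 = 195 total cells
All cells are reachable — the maze is fully connected.
Reachable cells: 195

Reachable region (· marks reachable cells):

┌─┬───────┬───┬───────┬───┐
│A│· · · ·│· ·│· · · ·│· ·│
│ ╵ ┌─╴ ╷ └─┐ │ ╶─┐ ╶─┤ ╷ │
│· ·│· ·│· ·│·│· ·│· ·│·│·│
│ ┌─┤ ┌─┼─╴ │ ╵ ┌─┴─┐ ╵ │ │
│·│·│·│·│· ·│· ·│· ·│· ·│·│
│ ╵ │ │ │ ╶─┤ ┌─┘ ╷ └───┘ │
│· ·│·│·│· ·│·│· ·│· · · ·│
├───┘ │ ├─╴ │ │ ╶─┴───────┤
│· · ·│·│· ·│·│· · · · · ·│
│ ┌───┘ │ ╶─┼─┴─────────╴ │
│·│· · ·│· ·│· · · · · · ·│
│ │ ╶───┴─┐ │ ┌───┬─────┐ │
│·│· · · ·│·│·│· ·│· · ·│·│
│ └───┐ ╷ │ ╵ │ ╶─┘ ┌─┐ ╵ │
│· · ·│·│·│· ·│· · ·│·│· ·│
│ ╶─┐ │ │ └───┤ ╶───┘ └───┤
│· ·│·│·│· · ·│· · · · · ·│
│ ┌─┘ │ └─┐ ╶─┘ ┌─────────┤
│·│· ·│· ·│· · ·│· · · · ·│
├─┘ ┌─┴─┬─┴─┐ ╶─┤ ┌─────┐ │
│· ·│· ·│· ·│· ·│·│· · ·│·│
│ ╶─┘ ╷ └─┐ │ ┌─┘ │ ┌─╴ │ │
│· · ·│· ·│·│·│· ·│·│· ·│·│
│ ┌───┘ ╷ │ ├─┘ ┌─┘ └───┤ │
│·│· · ·│·│·│· ·│· · · ·│·│
├─┘ ┌───┴─┤ ╵ ┌─┤ ┌───┐ │ │
│· ·│· · ·│· ·│·│·│· ·│·│·│
│ ╶─┘ ╶─┐ └───┘ ╵ ╵ ╷ │ ╵ │
│· · · ·│· · · · · ·│·│· ·│
└───────┴───────────┴─┴───┘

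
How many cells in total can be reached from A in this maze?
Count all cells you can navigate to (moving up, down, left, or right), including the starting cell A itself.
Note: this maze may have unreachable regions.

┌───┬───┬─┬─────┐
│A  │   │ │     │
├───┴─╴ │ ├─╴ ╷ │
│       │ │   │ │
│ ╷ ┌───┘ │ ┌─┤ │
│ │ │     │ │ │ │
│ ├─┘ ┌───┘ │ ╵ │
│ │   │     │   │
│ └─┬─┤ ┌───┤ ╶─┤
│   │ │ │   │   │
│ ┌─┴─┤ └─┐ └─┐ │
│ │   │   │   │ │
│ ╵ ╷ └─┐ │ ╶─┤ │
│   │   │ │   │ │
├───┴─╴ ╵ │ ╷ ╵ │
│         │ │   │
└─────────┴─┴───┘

Using BFS/flood-fill to find all reachable cells from A:
Maze size: 8 × 8 = 64 total cells
62 cell(s) are walled off and cannot be reached from A.
Reachable cells: 2

Reachable region (· marks reachable cells):

┌───┬───┬─┬─────┐
│A ·│   │ │     │
├───┴─╴ │ ├─╴ ╷ │
│       │ │   │ │
│ ╷ ┌───┘ │ ┌─┤ │
│ │ │     │ │ │ │
│ ├─┘ ┌───┘ │ ╵ │
│ │   │     │   │
│ └─┬─┤ ┌───┤ ╶─┤
│   │ │ │   │   │
│ ┌─┴─┤ └─┐ └─┐ │
│ │   │   │   │ │
│ ╵ ╷ └─┐ │ ╶─┤ │
│   │   │ │   │ │
├───┴─╴ ╵ │ ╷ ╵ │
│         │ │   │
└─────────┴─┴───┘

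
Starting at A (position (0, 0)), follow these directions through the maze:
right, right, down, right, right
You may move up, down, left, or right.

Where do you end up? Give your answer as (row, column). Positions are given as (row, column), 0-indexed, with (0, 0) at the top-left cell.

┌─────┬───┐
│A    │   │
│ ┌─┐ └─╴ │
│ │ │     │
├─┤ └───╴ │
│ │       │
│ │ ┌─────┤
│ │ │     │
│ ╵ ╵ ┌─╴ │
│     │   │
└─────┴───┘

Following directions step by step:
Start: (0, 0)
  right: (0, 0) → (0, 1)
  right: (0, 1) → (0, 2)
  down: (0, 2) → (1, 2)
  right: (1, 2) → (1, 3)
  right: (1, 3) → (1, 4)
Final position: (1, 4)

Path taken:

┌─────┬───┐
│A → ↓│   │
│ ┌─┐ └─╴ │
│ │ │↳ → B│
├─┤ └───╴ │
│ │       │
│ │ ┌─────┤
│ │ │     │
│ ╵ ╵ ┌─╴ │
│     │   │
└─────┴───┘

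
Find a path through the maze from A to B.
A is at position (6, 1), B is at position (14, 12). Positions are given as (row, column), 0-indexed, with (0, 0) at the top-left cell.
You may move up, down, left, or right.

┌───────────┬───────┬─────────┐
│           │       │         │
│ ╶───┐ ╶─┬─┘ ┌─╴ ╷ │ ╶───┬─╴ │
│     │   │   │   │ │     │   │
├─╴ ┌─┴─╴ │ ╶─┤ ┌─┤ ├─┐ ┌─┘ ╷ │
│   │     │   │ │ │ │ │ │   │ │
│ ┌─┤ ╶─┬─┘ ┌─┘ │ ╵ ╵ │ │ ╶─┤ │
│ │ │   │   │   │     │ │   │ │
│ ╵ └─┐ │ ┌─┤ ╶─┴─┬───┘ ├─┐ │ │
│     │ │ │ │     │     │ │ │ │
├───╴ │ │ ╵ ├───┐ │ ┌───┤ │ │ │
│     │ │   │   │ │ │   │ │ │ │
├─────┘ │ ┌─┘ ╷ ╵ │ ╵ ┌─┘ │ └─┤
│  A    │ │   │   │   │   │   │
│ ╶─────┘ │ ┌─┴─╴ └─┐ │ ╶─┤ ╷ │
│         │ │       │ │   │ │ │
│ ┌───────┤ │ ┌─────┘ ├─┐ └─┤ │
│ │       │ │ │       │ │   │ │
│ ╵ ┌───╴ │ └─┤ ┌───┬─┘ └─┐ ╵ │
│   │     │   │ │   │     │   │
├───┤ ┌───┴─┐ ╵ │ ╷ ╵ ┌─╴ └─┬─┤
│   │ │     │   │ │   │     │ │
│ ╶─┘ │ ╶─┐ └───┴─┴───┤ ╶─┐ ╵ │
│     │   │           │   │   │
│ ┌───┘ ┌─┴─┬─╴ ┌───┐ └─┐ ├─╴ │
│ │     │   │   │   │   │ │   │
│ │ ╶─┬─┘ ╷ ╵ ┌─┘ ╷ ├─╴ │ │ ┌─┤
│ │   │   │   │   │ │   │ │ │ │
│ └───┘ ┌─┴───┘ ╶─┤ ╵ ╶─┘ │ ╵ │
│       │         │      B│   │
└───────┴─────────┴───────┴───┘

Finding the shortest path from (6, 1) to (14, 12):
Path length: 41 steps
Directions: left → down → down → down → right → up → right → right → right → down → left → left → down → down → left → left → down → down → down → right → right → right → up → right → up → right → down → right → up → right → up → right → right → right → down → right → down → left → down → right → right

Solution:

┌───────────┬───────┬─────────┐
│           │       │         │
│ ╶───┐ ╶─┬─┘ ┌─╴ ╷ │ ╶───┬─╴ │
│     │   │   │   │ │     │   │
├─╴ ┌─┴─╴ │ ╶─┤ ┌─┤ ├─┐ ┌─┘ ╷ │
│   │     │   │ │ │ │ │ │   │ │
│ ┌─┤ ╶─┬─┘ ┌─┘ │ ╵ ╵ │ │ ╶─┤ │
│ │ │   │   │   │     │ │   │ │
│ ╵ └─┐ │ ┌─┤ ╶─┴─┬───┘ ├─┐ │ │
│     │ │ │ │     │     │ │ │ │
├───╴ │ │ ╵ ├───┐ │ ┌───┤ │ │ │
│     │ │   │   │ │ │   │ │ │ │
├─────┘ │ ┌─┘ ╷ ╵ │ ╵ ┌─┘ │ └─┤
│↓ A    │ │   │   │   │   │   │
│ ╶─────┘ │ ┌─┴─╴ └─┐ │ ╶─┤ ╷ │
│↓        │ │       │ │   │ │ │
│ ┌───────┤ │ ┌─────┘ ├─┐ └─┤ │
│↓│↱ → → ↓│ │ │       │ │   │ │
│ ╵ ┌───╴ │ └─┤ ┌───┬─┘ └─┐ ╵ │
│↳ ↑│↓ ← ↲│   │ │   │     │   │
├───┤ ┌───┴─┐ ╵ │ ╷ ╵ ┌─╴ └─┬─┤
│   │↓│     │   │ │   │     │ │
│ ╶─┘ │ ╶─┐ └───┴─┴───┤ ╶─┐ ╵ │
│↓ ← ↲│   │    ↱ → → ↓│   │   │
│ ┌───┘ ┌─┴─┬─╴ ┌───┐ └─┐ ├─╴ │
│↓│     │↱ ↓│↱ ↑│   │↳ ↓│ │   │
│ │ ╶─┬─┘ ╷ ╵ ┌─┘ ╷ ├─╴ │ │ ┌─┤
│↓│   │↱ ↑│↳ ↑│   │ │↓ ↲│ │ │ │
│ └───┘ ┌─┴───┘ ╶─┤ ╵ ╶─┘ │ ╵ │
│↳ → → ↑│         │  ↳ → B│   │
└───────┴─────────┴───────┴───┘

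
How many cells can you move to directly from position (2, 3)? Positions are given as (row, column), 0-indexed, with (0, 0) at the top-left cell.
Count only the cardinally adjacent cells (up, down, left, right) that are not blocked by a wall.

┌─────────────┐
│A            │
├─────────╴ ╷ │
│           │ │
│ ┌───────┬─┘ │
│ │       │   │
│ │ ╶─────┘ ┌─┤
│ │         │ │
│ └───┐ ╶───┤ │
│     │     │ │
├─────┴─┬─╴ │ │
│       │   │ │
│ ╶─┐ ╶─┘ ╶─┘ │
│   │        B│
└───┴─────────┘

Checking passable neighbors of (2, 3):
Neighbors: (2, 2), (2, 4)
Count: 2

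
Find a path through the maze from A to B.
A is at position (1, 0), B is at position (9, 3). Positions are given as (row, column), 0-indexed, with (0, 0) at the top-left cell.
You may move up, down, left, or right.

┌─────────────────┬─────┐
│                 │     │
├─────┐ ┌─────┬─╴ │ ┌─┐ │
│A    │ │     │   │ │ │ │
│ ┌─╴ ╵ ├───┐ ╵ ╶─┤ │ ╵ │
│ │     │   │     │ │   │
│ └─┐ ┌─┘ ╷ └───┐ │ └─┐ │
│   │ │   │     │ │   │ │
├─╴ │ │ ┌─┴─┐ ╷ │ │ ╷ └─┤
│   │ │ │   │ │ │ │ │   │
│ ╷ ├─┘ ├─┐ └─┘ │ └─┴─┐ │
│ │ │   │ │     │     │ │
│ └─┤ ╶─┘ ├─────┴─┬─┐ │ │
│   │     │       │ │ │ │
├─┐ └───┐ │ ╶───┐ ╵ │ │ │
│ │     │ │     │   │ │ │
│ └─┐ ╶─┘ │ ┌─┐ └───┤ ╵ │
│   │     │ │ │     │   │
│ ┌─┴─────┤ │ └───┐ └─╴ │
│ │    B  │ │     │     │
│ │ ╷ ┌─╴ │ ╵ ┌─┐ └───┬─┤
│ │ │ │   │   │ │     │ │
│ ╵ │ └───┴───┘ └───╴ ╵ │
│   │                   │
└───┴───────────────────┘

Finding the shortest path from (1, 0) to (9, 3):
Path length: 55 steps
Directions: right → right → down → right → up → up → right → right → right → right → right → down → left → down → right → down → down → down → right → right → down → down → down → right → down → left → left → up → left → left → up → left → left → down → down → down → right → up → right → right → down → right → right → down → left → left → left → left → left → left → left → left → up → up → right

Solution:

┌─────────────────┬─────┐
│      ↱ → → → → ↓│     │
├─────┐ ┌─────┬─╴ │ ┌─┐ │
│A → ↓│↑│     │↓ ↲│ │ │ │
│ ┌─╴ ╵ ├───┐ ╵ ╶─┤ │ ╵ │
│ │  ↳ ↑│   │  ↳ ↓│ │   │
│ └─┐ ┌─┘ ╷ └───┐ │ └─┐ │
│   │ │   │     │↓│   │ │
├─╴ │ │ ┌─┴─┐ ╷ │ │ ╷ └─┤
│   │ │ │   │ │ │↓│ │   │
│ ╷ ├─┘ ├─┐ └─┘ │ └─┴─┐ │
│ │ │   │ │     │↳ → ↓│ │
│ └─┤ ╶─┘ ├─────┴─┬─┐ │ │
│   │     │       │ │↓│ │
├─┐ └───┐ │ ╶───┐ ╵ │ │ │
│ │     │ │↓ ← ↰│   │↓│ │
│ └─┐ ╶─┘ │ ┌─┐ └───┤ ╵ │
│   │     │↓│ │↑ ← ↰│↳ ↓│
│ ┌─┴─────┤ │ └───┐ └─╴ │
│ │  ↱ B  │↓│↱ → ↓│↑ ← ↲│
│ │ ╷ ┌─╴ │ ╵ ┌─┐ └───┬─┤
│ │ │↑│   │↳ ↑│ │↳ → ↓│ │
│ ╵ │ └───┴───┘ └───╴ ╵ │
│   │↑ ← ← ← ← ← ← ← ↲  │
└───┴───────────────────┘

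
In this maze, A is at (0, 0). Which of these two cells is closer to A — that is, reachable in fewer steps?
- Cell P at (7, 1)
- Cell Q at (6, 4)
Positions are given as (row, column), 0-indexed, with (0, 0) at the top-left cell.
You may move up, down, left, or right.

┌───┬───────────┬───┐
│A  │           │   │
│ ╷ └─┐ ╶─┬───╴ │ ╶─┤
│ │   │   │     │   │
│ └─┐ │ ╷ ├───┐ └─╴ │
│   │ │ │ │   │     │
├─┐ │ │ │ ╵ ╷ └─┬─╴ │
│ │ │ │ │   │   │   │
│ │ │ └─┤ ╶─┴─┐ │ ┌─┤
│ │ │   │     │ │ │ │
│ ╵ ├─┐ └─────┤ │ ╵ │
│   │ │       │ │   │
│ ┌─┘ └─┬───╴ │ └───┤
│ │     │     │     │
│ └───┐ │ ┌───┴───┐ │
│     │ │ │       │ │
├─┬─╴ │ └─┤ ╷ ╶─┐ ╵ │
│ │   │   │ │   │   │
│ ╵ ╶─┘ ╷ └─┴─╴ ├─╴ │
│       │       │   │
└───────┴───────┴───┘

Shortest path A → P at (7, 1): 10 steps
Shortest path A → Q at (6, 4): 14 steps

P is closer (10 steps vs 14 steps).

Path to P:

┌───┬───────────┬───┐
│A  │           │   │
│ ╷ └─┐ ╶─┬───╴ │ ╶─┤
│↓│   │   │     │   │
│ └─┐ │ ╷ ├───┐ └─╴ │
│↳ ↓│ │ │ │   │     │
├─┐ │ │ │ ╵ ╷ └─┬─╴ │
│ │↓│ │ │   │   │   │
│ │ │ └─┤ ╶─┴─┐ │ ┌─┤
│ │↓│   │     │ │ │ │
│ ╵ ├─┐ └─────┤ │ ╵ │
│↓ ↲│ │       │ │   │
│ ┌─┘ └─┬───╴ │ └───┤
│↓│     │     │     │
│ └───┐ │ ┌───┴───┐ │
│↳ P  │ │ │       │ │
├─┬─╴ │ └─┤ ╷ ╶─┐ ╵ │
│ │   │   │ │   │   │
│ ╵ ╶─┘ ╷ └─┴─╴ ├─╴ │
│       │       │   │
└───────┴───────┴───┘

Path to Q:

┌───┬───────────┬───┐
│A ↓│           │   │
│ ╷ └─┐ ╶─┬───╴ │ ╶─┤
│ │↳ ↓│   │     │   │
│ └─┐ │ ╷ ├───┐ └─╴ │
│   │↓│ │ │   │     │
├─┐ │ │ │ ╵ ╷ └─┬─╴ │
│ │ │↓│ │   │   │   │
│ │ │ └─┤ ╶─┴─┐ │ ┌─┤
│ │ │↳ ↓│     │ │ │ │
│ ╵ ├─┐ └─────┤ │ ╵ │
│   │ │↳ → → ↓│ │   │
│ ┌─┘ └─┬───╴ │ └───┤
│ │     │Q ← ↲│     │
│ └───┐ │ ┌───┴───┐ │
│     │ │ │       │ │
├─┬─╴ │ └─┤ ╷ ╶─┐ ╵ │
│ │   │   │ │   │   │
│ ╵ ╶─┘ ╷ └─┴─╴ ├─╴ │
│       │       │   │
└───────┴───────┴───┘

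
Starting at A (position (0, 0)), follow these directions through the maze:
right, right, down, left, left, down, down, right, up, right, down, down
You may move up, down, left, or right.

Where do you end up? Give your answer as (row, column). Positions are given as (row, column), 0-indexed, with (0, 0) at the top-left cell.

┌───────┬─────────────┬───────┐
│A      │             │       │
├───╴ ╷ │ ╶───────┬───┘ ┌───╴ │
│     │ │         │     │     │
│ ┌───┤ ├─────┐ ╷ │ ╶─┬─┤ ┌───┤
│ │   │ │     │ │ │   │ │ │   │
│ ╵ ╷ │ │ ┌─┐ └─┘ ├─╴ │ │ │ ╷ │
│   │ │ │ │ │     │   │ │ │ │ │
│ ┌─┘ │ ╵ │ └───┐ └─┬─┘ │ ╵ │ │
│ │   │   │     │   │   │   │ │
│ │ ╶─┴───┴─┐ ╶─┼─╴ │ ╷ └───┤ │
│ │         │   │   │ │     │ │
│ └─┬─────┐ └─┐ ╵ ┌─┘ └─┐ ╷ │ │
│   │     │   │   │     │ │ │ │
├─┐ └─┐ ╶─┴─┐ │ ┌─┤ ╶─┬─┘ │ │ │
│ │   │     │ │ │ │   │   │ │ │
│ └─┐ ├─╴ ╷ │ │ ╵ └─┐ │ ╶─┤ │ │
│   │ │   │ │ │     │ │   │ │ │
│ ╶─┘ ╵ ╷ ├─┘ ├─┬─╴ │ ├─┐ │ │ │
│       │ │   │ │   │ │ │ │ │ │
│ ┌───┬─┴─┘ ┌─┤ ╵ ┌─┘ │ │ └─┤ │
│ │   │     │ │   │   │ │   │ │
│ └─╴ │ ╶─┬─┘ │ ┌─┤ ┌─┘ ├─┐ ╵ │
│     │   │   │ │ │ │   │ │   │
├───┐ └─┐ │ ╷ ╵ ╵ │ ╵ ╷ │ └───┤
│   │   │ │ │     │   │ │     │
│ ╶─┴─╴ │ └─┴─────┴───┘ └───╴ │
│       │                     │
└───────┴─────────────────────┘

Following directions step by step:
Start: (0, 0)
  right: (0, 0) → (0, 1)
  right: (0, 1) → (0, 2)
  down: (0, 2) → (1, 2)
  left: (1, 2) → (1, 1)
  left: (1, 1) → (1, 0)
  down: (1, 0) → (2, 0)
  down: (2, 0) → (3, 0)
  right: (3, 0) → (3, 1)
  up: (3, 1) → (2, 1)
  right: (2, 1) → (2, 2)
  down: (2, 2) → (3, 2)
  down: (3, 2) → (4, 2)
Final position: (4, 2)

Path taken:

┌───────┬─────────────┬───────┐
│A → ↓  │             │       │
├───╴ ╷ │ ╶───────┬───┘ ┌───╴ │
│↓ ← ↲│ │         │     │     │
│ ┌───┤ ├─────┐ ╷ │ ╶─┬─┤ ┌───┤
│↓│↱ ↓│ │     │ │ │   │ │ │   │
│ ╵ ╷ │ │ ┌─┐ └─┘ ├─╴ │ │ │ ╷ │
│↳ ↑│↓│ │ │ │     │   │ │ │ │ │
│ ┌─┘ │ ╵ │ └───┐ └─┬─┘ │ ╵ │ │
│ │  B│   │     │   │   │   │ │
│ │ ╶─┴───┴─┐ ╶─┼─╴ │ ╷ └───┤ │
│ │         │   │   │ │     │ │
│ └─┬─────┐ └─┐ ╵ ┌─┘ └─┐ ╷ │ │
│   │     │   │   │     │ │ │ │
├─┐ └─┐ ╶─┴─┐ │ ┌─┤ ╶─┬─┘ │ │ │
│ │   │     │ │ │ │   │   │ │ │
│ └─┐ ├─╴ ╷ │ │ ╵ └─┐ │ ╶─┤ │ │
│   │ │   │ │ │     │ │   │ │ │
│ ╶─┘ ╵ ╷ ├─┘ ├─┬─╴ │ ├─┐ │ │ │
│       │ │   │ │   │ │ │ │ │ │
│ ┌───┬─┴─┘ ┌─┤ ╵ ┌─┘ │ │ └─┤ │
│ │   │     │ │   │   │ │   │ │
│ └─╴ │ ╶─┬─┘ │ ┌─┤ ┌─┘ ├─┐ ╵ │
│     │   │   │ │ │ │   │ │   │
├───┐ └─┐ │ ╷ ╵ ╵ │ ╵ ╷ │ └───┤
│   │   │ │ │     │   │ │     │
│ ╶─┴─╴ │ └─┴─────┴───┘ └───╴ │
│       │                     │
└───────┴─────────────────────┘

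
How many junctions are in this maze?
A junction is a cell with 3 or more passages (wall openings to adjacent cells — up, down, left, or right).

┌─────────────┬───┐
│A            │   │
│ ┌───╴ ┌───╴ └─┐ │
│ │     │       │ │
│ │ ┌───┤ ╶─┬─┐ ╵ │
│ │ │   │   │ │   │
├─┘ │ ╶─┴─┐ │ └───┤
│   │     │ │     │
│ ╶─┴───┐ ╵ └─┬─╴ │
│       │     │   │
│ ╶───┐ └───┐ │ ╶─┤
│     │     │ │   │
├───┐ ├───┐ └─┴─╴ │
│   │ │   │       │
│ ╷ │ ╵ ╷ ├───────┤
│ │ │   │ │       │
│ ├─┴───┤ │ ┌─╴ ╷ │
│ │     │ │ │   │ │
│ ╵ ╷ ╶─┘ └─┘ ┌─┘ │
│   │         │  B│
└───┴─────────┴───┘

Checking each cell for number of passages:

Junctions found (3+ passages):
  (0, 3): 3 passages
  (1, 6): 3 passages
  (4, 0): 3 passages
  (4, 5): 3 passages
  (7, 7): 3 passages
  (8, 2): 3 passages
  (9, 4): 3 passages
Total junctions: 7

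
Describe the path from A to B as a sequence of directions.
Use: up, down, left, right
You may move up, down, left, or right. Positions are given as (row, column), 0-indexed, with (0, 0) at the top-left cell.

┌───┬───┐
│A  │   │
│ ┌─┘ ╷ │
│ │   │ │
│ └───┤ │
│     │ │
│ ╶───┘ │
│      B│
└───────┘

Finding the path and converting it to directions:
Path through cells: (0,0) → (1,0) → (2,0) → (3,0) → (3,1) → (3,2) → (3,3)
Directions: down, down, down, right, right, right

Solution:

┌───┬───┐
│A  │   │
│ ┌─┘ ╷ │
│↓│   │ │
│ └───┤ │
│↓    │ │
│ ╶───┘ │
│↳ → → B│
└───────┘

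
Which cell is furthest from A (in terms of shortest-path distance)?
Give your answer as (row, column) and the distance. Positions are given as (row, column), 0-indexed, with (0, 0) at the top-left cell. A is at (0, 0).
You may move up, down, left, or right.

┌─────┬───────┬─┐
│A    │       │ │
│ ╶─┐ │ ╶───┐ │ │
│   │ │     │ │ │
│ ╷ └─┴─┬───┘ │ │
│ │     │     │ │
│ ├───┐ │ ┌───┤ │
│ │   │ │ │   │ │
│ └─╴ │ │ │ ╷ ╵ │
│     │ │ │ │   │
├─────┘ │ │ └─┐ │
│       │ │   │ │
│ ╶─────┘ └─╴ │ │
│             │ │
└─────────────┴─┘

Computing BFS distances from A to all cells:
Furthest cell: (1, 5)
Distance: 30 steps

Path from A to the furthest cell:

┌─────┬───────┬─┐
│A    │↓ ← ← ↰│ │
│ ╶─┐ │ ╶───┐ │ │
│↳ ↓│ │↳ → B│↑│ │
│ ╷ └─┴─┬───┘ │ │
│ │↳ → ↓│↱ → ↑│ │
│ ├───┐ │ ┌───┤ │
│ │   │↓│↑│   │ │
│ └─╴ │ │ │ ╷ ╵ │
│     │↓│↑│ │   │
├─────┘ │ │ └─┐ │
│↓ ← ← ↲│↑│   │ │
│ ╶─────┘ └─╴ │ │
│↳ → → → ↑    │ │
└─────────────┴─┘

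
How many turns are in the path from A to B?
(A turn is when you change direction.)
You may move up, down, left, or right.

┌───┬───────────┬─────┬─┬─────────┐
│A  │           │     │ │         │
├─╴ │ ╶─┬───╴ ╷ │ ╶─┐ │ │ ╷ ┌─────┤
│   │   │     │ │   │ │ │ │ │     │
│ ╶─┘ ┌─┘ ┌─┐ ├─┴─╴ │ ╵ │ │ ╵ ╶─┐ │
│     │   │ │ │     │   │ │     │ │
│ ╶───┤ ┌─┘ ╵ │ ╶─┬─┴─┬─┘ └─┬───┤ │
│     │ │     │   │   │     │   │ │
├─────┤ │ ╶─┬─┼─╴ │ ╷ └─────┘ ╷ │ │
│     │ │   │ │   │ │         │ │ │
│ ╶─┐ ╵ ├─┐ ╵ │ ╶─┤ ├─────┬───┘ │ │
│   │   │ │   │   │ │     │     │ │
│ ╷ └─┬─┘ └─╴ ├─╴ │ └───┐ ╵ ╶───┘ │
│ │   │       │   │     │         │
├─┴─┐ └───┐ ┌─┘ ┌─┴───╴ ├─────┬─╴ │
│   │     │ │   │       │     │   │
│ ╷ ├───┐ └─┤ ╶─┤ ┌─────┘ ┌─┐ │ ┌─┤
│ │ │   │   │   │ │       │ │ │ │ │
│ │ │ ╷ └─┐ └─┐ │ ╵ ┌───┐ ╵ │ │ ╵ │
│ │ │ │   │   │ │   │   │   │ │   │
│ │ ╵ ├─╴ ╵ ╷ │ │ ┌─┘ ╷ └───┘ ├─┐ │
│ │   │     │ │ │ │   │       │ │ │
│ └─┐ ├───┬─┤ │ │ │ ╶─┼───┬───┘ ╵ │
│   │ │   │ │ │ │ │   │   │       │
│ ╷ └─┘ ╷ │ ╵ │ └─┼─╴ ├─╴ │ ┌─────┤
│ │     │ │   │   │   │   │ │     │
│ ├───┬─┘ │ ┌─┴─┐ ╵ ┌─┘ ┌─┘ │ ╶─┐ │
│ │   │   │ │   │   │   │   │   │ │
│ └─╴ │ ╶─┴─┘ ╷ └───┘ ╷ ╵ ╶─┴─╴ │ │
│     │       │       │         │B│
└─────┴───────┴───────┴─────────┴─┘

Directions: right, down, left, down, right, right, up, up, right, right, right, right, down, left, left, down, left, down, down, down, left, up, left, left, down, right, down, right, down, right, right, down, right, down, down, left, up, left, up, left, down, down, left, up, up, up, left, down, down, down, down, right, down, right, right, up, right, down, down, left, down, right, right, right, up, right, down, right, right, right, up, right, down, right, right, right, right, up, left, up, right, right, down, down
Number of turns: 55

Solution:

┌───┬───────────┬─────┬─┬─────────┐
│A ↓│↱ → → → ↓  │     │ │         │
├─╴ │ ╶─┬───╴ ╷ │ ╶─┐ │ │ ╷ ┌─────┤
│↓ ↲│↑  │↓ ← ↲│ │   │ │ │ │ │     │
│ ╶─┘ ┌─┘ ┌─┐ ├─┴─╴ │ ╵ │ │ ╵ ╶─┐ │
│↳ → ↑│↓ ↲│ │ │     │   │ │     │ │
│ ╶───┤ ┌─┘ ╵ │ ╶─┬─┴─┬─┘ └─┬───┤ │
│     │↓│     │   │   │     │   │ │
├─────┤ │ ╶─┬─┼─╴ │ ╷ └─────┘ ╷ │ │
│↓ ← ↰│↓│   │ │   │ │         │ │ │
│ ╶─┐ ╵ ├─┐ ╵ │ ╶─┤ ├─────┬───┘ │ │
│↳ ↓│↑ ↲│ │   │   │ │     │     │ │
│ ╷ └─┬─┘ └─╴ ├─╴ │ └───┐ ╵ ╶───┘ │
│ │↳ ↓│       │   │     │         │
├─┴─┐ └───┐ ┌─┘ ┌─┴───╴ ├─────┬─╴ │
│↓ ↰│↳ → ↓│ │   │       │     │   │
│ ╷ ├───┐ └─┤ ╶─┤ ┌─────┘ ┌─┐ │ ┌─┤
│↓│↑│↓ ↰│↳ ↓│   │ │       │ │ │ │ │
│ │ │ ╷ └─┐ └─┐ │ ╵ ┌───┐ ╵ │ │ ╵ │
│↓│↑│↓│↑ ↰│↓  │ │   │   │   │ │   │
│ │ ╵ ├─╴ ╵ ╷ │ │ ┌─┘ ╷ └───┘ ├─┐ │
│↓│↑ ↲│  ↑ ↲│ │ │ │   │       │ │ │
│ └─┐ ├───┬─┤ │ │ │ ╶─┼───┬───┘ ╵ │
│↳ ↓│ │↱ ↓│ │ │ │ │   │   │       │
│ ╷ └─┘ ╷ │ ╵ │ └─┼─╴ ├─╴ │ ┌─────┤
│ │↳ → ↑│↓│   │   │   │   │ │↱ → ↓│
│ ├───┬─┘ │ ┌─┴─┐ ╵ ┌─┘ ┌─┘ │ ╶─┐ │
│ │   │↓ ↲│ │↱ ↓│   │↱ ↓│   │↑ ↰│↓│
│ └─╴ │ ╶─┴─┘ ╷ └───┘ ╷ ╵ ╶─┴─╴ │ │
│     │↳ → → ↑│↳ → → ↑│↳ → → → ↑│B│
└─────┴───────┴───────┴─────────┴─┘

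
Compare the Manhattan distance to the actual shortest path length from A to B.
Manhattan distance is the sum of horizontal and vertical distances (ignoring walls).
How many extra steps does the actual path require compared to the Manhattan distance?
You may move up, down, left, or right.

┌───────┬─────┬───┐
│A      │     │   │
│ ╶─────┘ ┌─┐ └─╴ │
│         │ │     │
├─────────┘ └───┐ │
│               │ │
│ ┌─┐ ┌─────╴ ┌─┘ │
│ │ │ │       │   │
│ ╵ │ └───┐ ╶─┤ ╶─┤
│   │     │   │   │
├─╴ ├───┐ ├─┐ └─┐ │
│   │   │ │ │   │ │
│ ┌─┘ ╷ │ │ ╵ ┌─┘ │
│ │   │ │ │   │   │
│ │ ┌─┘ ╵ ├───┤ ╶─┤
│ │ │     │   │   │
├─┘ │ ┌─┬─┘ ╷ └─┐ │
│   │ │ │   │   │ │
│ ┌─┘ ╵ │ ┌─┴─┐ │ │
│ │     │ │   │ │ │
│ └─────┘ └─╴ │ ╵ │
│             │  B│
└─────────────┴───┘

Manhattan distance: |10 - 0| + |8 - 0| = 18
Actual path length: 24
Extra steps: 24 - 18 = 6

Solution:

┌───────┬─────┬───┐
│A      │↱ → ↓│   │
│ ╶─────┘ ┌─┐ └─╴ │
│↳ → → → ↑│ │↳ → ↓│
├─────────┘ └───┐ │
│               │↓│
│ ┌─┐ ┌─────╴ ┌─┘ │
│ │ │ │       │↓ ↲│
│ ╵ │ └───┐ ╶─┤ ╶─┤
│   │     │   │↳ ↓│
├─╴ ├───┐ ├─┐ └─┐ │
│   │   │ │ │   │↓│
│ ┌─┘ ╷ │ │ ╵ ┌─┘ │
│ │   │ │ │   │↓ ↲│
│ │ ┌─┘ ╵ ├───┤ ╶─┤
│ │ │     │   │↳ ↓│
├─┘ │ ┌─┬─┘ ╷ └─┐ │
│   │ │ │   │   │↓│
│ ┌─┘ ╵ │ ┌─┴─┐ │ │
│ │     │ │   │ │↓│
│ └─────┘ └─╴ │ ╵ │
│             │  B│
└─────────────┴───┘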